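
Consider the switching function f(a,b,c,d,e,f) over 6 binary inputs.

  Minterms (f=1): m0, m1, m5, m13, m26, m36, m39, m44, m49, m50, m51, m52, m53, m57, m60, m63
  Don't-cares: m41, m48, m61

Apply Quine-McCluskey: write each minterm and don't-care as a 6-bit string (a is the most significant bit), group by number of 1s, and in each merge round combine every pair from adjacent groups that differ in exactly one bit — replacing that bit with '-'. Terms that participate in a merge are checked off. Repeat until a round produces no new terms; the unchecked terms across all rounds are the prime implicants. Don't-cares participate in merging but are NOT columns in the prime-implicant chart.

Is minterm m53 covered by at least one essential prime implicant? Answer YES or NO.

[col 0] 000000*, 000001*, 000101*, 001101*, 011010, 100100*, 100111, 101001*, 101100*, 110000*, 110001*, 110010*, 110011*, 110100*, 110101*, 111001*, 111100*, 111101*, 111111*
[col 1] 00-101, 000-01, 00000-, 1-0100*, 1-1001, 1-1100*, 10-100*, 11-001*, 11-100*, 11-101*, 110-00*, 110-01*, 1100-0*, 1100-1*, 11000-*, 11001-*, 11010-*, 111-01*, 1111-1, 11110-*
[col 2] 1--100, 11--01, 11-10-, 110-0-, 1100--
Prime implicants: 00-101, 000-01, 00000-, 011010, 1--100, 1-1001, 100111, 11--01, 11-10-, 110-0-, 1100--, 1111-1
PI chart (minterm → PIs covering it):
  0 | 00000-  (sole → essential)
  1 | 000-01,00000-
  5 | 00-101,000-01
  13 | 00-101  (sole → essential)
  26 | 011010  (sole → essential)
  36 | 1--100  (sole → essential)
  39 | 100111  (sole → essential)
  44 | 1--100  (sole → essential)
  49 | 11--01,110-0-,1100--
  50 | 1100--  (sole → essential)
  51 | 1100--  (sole → essential)
  52 | 1--100,11-10-,110-0-
  53 | 11--01,11-10-,110-0-
  57 | 1-1001,11--01
  60 | 1--100,11-10-
  63 | 1111-1  (sole → essential)
Essential prime implicants: 00-101, 00000-, 011010, 1--100, 100111, 1100--, 1111-1

NO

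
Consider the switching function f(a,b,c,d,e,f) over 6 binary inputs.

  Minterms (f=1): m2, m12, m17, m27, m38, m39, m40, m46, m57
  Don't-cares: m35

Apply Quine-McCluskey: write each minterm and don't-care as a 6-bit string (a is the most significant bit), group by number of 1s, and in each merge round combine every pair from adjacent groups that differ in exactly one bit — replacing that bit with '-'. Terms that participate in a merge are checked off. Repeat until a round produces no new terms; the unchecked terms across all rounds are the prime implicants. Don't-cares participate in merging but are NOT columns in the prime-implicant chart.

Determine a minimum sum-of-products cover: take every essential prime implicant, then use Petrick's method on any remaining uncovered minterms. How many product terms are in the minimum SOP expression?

size-2^0 implicants → 000010  001100  010001  011011  100011(✓)  100110(✓)  100111(✓)  101000  101110(✓)  111001
size-2^1 implicants → 10-110  100-11  10011-
Unchecked terms (primes): 000010, 001100, 010001, 011011, 10-110, 100-11, 10011-, 101000, 111001
Minterm coverage:
  m2 ⊆ 000010 [E]
  m12 ⊆ 001100 [E]
  m17 ⊆ 010001 [E]
  m27 ⊆ 011011 [E]
  m38 ⊆ 10-110,10011-
  m39 ⊆ 100-11,10011-
  m40 ⊆ 101000 [E]
  m46 ⊆ 10-110 [E]
  m57 ⊆ 111001 [E]
E = {000010, 001100, 010001, 011011, 10-110, 101000, 111001}
Petrick residual → 100-11
Cover = a'b'c'd'ef' + a'b'cde'f' + a'bc'd'e'f + a'bcd'ef + ab'def' + ab'c'ef + ab'cd'e'f' + abcd'e'f  |cover|=8

8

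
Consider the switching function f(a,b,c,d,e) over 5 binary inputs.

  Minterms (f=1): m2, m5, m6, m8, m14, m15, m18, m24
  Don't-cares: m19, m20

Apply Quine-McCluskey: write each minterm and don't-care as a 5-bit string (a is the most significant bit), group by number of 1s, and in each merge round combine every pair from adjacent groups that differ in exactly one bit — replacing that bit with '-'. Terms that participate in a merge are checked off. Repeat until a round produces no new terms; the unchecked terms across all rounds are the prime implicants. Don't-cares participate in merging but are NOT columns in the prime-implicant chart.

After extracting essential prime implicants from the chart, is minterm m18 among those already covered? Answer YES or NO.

NO

Round 0: 00010✓ 00101 00110✓ 01000✓ 01110✓ 01111✓ 10010✓ 10011✓ 10100 11000✓
Round 1: -0010 -1000 0-110 00-10 0111- 1001-
PIs = {-0010, -1000, 0-110, 00-10, 00101, 0111-, 1001-, 10100}
Coverage chart:
  m2: -0010,00-10
  m5: 00101 ←essential
  m6: 0-110,00-10
  m8: -1000 ←essential
  m14: 0-110,0111-
  m15: 0111- ←essential
  m18: -0010,1001-
  m24: -1000 ←essential
Essential: -1000, 00101, 0111-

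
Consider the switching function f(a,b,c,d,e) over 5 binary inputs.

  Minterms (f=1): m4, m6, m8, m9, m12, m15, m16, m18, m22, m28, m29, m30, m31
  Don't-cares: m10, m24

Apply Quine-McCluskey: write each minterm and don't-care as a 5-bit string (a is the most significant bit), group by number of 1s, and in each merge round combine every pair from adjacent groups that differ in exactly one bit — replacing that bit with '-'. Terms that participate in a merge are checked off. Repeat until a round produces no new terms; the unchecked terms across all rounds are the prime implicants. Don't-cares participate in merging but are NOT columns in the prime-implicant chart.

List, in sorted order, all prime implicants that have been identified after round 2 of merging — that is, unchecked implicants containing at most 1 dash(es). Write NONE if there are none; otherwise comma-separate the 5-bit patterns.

Round 0: 00100✓ 00110✓ 01000✓ 01001✓ 01010✓ 01100✓ 01111✓ 10000✓ 10010✓ 10110✓ 11000✓ 11100✓ 11101✓ 11110✓ 11111✓
Round 1: -0110 -1000✓ -1100✓ -1111 0-100 001-0 01-00✓ 010-0 0100- 1-000 1-110 10-10 100-0 11-00✓ 111-0✓ 111-1✓ 1110-✓ 1111-✓
Round 2: -1-00 111--
PIs = {-0110, -1-00, -1111, 0-100, 001-0, 010-0, 0100-, 1-000, 1-110, 10-10, 100-0, 111--}

-0110, -1111, 0-100, 001-0, 010-0, 0100-, 1-000, 1-110, 10-10, 100-0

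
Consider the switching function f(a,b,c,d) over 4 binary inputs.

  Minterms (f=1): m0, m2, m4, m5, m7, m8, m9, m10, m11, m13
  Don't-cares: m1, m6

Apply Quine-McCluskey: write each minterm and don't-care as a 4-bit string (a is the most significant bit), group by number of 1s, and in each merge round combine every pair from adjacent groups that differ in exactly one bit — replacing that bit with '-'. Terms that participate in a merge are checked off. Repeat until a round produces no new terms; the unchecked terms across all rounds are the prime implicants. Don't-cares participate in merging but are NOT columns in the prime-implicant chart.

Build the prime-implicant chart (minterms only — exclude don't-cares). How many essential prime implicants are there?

size-2^0 implicants → 0000(✓)  0001(✓)  0010(✓)  0100(✓)  0101(✓)  0110(✓)  0111(✓)  1000(✓)  1001(✓)  1010(✓)  1011(✓)  1101(✓)
size-2^1 implicants → -000(✓)  -001(✓)  -010(✓)  -101(✓)  0-00(✓)  0-01(✓)  0-10(✓)  00-0(✓)  000-(✓)  01-0(✓)  01-1(✓)  010-(✓)  011-(✓)  1-01(✓)  10-0(✓)  10-1(✓)  100-(✓)  101-(✓)
size-2^2 implicants → --01  -0-0  -00-  0--0  0-0-  01--  10--
Unchecked terms (primes): --01, -0-0, -00-, 0--0, 0-0-, 01--, 10--
Minterm coverage:
  m0 ⊆ -0-0,-00-,0--0,0-0-
  m2 ⊆ -0-0,0--0
  m4 ⊆ 0--0,0-0-,01--
  m5 ⊆ --01,0-0-,01--
  m7 ⊆ 01-- [E]
  m8 ⊆ -0-0,-00-,10--
  m9 ⊆ --01,-00-,10--
  m10 ⊆ -0-0,10--
  m11 ⊆ 10-- [E]
  m13 ⊆ --01 [E]
E = {--01, 01--, 10--}

3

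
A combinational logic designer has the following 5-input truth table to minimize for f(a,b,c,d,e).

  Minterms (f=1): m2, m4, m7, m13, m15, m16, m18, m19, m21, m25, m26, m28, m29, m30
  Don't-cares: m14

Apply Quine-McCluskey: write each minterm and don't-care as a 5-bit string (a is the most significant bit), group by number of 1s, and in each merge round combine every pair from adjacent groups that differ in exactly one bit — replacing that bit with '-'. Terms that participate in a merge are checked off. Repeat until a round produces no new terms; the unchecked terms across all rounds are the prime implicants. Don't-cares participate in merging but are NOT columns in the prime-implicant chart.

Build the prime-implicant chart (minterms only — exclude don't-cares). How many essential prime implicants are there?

Round 0: 00010✓ 00100 00111✓ 01101✓ 01110✓ 01111✓ 10000✓ 10010✓ 10011✓ 10101✓ 11001✓ 11010✓ 11100✓ 11101✓ 11110✓
Round 1: -0010 -1101 -1110 0-111 011-1 0111- 1-010 1-101 100-0 1001- 11-01 11-10 111-0 1110-
PIs = {-0010, -1101, -1110, 0-111, 00100, 011-1, 0111-, 1-010, 1-101, 100-0, 1001-, 11-01, 11-10, 111-0, 1110-}
Coverage chart:
  m2: -0010 ←essential
  m4: 00100 ←essential
  m7: 0-111 ←essential
  m13: -1101,011-1
  m15: 0-111,011-1,0111-
  m16: 100-0 ←essential
  m18: -0010,1-010,100-0,1001-
  m19: 1001- ←essential
  m21: 1-101 ←essential
  m25: 11-01 ←essential
  m26: 1-010,11-10
  m28: 111-0,1110-
  m29: -1101,1-101,11-01,1110-
  m30: -1110,11-10,111-0
Essential: -0010, 0-111, 00100, 1-101, 100-0, 1001-, 11-01

7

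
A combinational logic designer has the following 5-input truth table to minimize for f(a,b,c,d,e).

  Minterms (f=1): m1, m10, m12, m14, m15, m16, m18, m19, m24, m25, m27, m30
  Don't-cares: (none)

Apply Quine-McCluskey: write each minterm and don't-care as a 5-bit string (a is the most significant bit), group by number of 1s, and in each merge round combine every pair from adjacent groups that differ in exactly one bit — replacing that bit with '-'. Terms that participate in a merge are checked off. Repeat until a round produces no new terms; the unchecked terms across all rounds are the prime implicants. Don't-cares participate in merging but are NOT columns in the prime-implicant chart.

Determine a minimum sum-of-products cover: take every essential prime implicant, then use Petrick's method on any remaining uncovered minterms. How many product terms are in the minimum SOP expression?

8

[col 0] 00001, 01010*, 01100*, 01110*, 01111*, 10000*, 10010*, 10011*, 11000*, 11001*, 11011*, 11110*
[col 1] -1110, 01-10, 011-0, 0111-, 1-000, 1-011, 100-0, 1001-, 110-1, 1100-
Prime implicants: -1110, 00001, 01-10, 011-0, 0111-, 1-000, 1-011, 100-0, 1001-, 110-1, 1100-
PI chart (minterm → PIs covering it):
  1 | 00001  (sole → essential)
  10 | 01-10  (sole → essential)
  12 | 011-0  (sole → essential)
  14 | -1110,01-10,011-0,0111-
  15 | 0111-  (sole → essential)
  16 | 1-000,100-0
  18 | 100-0,1001-
  19 | 1-011,1001-
  24 | 1-000,1100-
  25 | 110-1,1100-
  27 | 1-011,110-1
  30 | -1110  (sole → essential)
Essential prime implicants: -1110, 00001, 01-10, 011-0, 0111-
Petrick residual → 1-000, 1001-, 110-1
Minimum SOP uses 8 PIs: bcde' + a'b'c'd'e + a'bde' + a'bce' + a'bcd + ac'd'e' + ab'c'd + abc'e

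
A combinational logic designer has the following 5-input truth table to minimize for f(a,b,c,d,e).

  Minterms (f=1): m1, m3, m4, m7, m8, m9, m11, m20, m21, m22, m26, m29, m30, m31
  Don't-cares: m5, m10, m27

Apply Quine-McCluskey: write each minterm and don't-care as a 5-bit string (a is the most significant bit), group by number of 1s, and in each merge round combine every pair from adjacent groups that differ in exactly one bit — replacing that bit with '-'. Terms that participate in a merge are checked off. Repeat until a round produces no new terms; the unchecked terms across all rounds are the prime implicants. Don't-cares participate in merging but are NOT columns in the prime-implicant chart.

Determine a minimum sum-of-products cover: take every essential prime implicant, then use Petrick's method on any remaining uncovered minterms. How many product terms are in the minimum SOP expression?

Round 0: 00001✓ 00011✓ 00100✓ 00101✓ 00111✓ 01000✓ 01001✓ 01010✓ 01011✓ 10100✓ 10101✓ 10110✓ 11010✓ 11011✓ 11101✓ 11110✓ 11111✓
Round 1: -0100✓ -0101✓ -1010✓ -1011✓ 0-001✓ 0-011✓ 00-01✓ 00-11✓ 000-1✓ 001-1✓ 0010-✓ 010-0✓ 010-1✓ 0100-✓ 0101-✓ 1-101 1-110 101-0 1010-✓ 11-10✓ 11-11✓ 1101-✓ 111-1 1111-✓
Round 2: -010- -101- 0-0-1 00--1 010-- 11-1-
PIs = {-010-, -101-, 0-0-1, 00--1, 010--, 1-101, 1-110, 101-0, 11-1-, 111-1}
Coverage chart:
  m1: 0-0-1,00--1
  m3: 0-0-1,00--1
  m4: -010- ←essential
  m7: 00--1 ←essential
  m8: 010-- ←essential
  m9: 0-0-1,010--
  m11: -101-,0-0-1,010--
  m20: -010-,101-0
  m21: -010-,1-101
  m22: 1-110,101-0
  m26: -101-,11-1-
  m29: 1-101,111-1
  m30: 1-110,11-1-
  m31: 11-1-,111-1
Essential: -010-, 00--1, 010--
Petrick residual → -101-, 1-110, 111-1
Min cover (6 terms): b'cd' + bc'd + a'b'e + a'bc' + acde' + abce

6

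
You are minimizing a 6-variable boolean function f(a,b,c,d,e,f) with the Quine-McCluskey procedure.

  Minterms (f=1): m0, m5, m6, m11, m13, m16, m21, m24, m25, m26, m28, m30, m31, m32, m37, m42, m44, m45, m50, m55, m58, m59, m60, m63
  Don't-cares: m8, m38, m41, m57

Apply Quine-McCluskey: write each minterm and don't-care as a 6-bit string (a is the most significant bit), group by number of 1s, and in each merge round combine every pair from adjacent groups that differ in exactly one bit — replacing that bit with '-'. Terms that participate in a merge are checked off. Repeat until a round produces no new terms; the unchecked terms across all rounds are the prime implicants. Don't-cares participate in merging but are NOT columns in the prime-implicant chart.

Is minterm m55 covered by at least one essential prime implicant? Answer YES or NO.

YES

size-2^0 implicants → 000000(✓)  000101(✓)  000110(✓)  001000(✓)  001011  001101(✓)  010000(✓)  010101(✓)  011000(✓)  011001(✓)  011010(✓)  011100(✓)  011110(✓)  011111(✓)  100000(✓)  100101(✓)  100110(✓)  101001(✓)  101010(✓)  101100(✓)  101101(✓)  110010(✓)  110111(✓)  111001(✓)  111010(✓)  111011(✓)  111100(✓)  111111(✓)
size-2^1 implicants → -00000  -00101(✓)  -00110  -01101(✓)  -11001  -11010  -11100  -11111  0-0000(✓)  0-0101  0-1000(✓)  00-000(✓)  00-101(✓)  01-000(✓)  011-00(✓)  011-10(✓)  0110-0(✓)  01100-  0111-0(✓)  01111-  1-1001  1-1010  1-1100  10-101(✓)  101-01  10110-  11-010  11-111  111-11  1110-1  11101-
size-2^2 implicants → -0-101  0--000  011--0
Unchecked terms (primes): -0-101, -00000, -00110, -11001, -11010, -11100, -11111, 0--000, 0-0101, 001011, 011--0, 01100-, 01111-, 1-1001, 1-1010, 1-1100, 101-01, 10110-, 11-010, 11-111, 111-11, 1110-1, 11101-
Minterm coverage:
  m0 ⊆ -00000,0--000
  m5 ⊆ -0-101,0-0101
  m6 ⊆ -00110 [E]
  m11 ⊆ 001011 [E]
  m13 ⊆ -0-101 [E]
  m16 ⊆ 0--000 [E]
  m21 ⊆ 0-0101 [E]
  m24 ⊆ 0--000,011--0,01100-
  m25 ⊆ -11001,01100-
  m26 ⊆ -11010,011--0
  m28 ⊆ -11100,011--0
  m30 ⊆ 011--0,01111-
  m31 ⊆ -11111,01111-
  m32 ⊆ -00000 [E]
  m37 ⊆ -0-101 [E]
  m42 ⊆ 1-1010 [E]
  m44 ⊆ 1-1100,10110-
  m45 ⊆ -0-101,101-01,10110-
  m50 ⊆ 11-010 [E]
  m55 ⊆ 11-111 [E]
  m58 ⊆ -11010,1-1010,11-010,11101-
  m59 ⊆ 111-11,1110-1,11101-
  m60 ⊆ -11100,1-1100
  m63 ⊆ -11111,11-111,111-11
E = {-0-101, -00000, -00110, 0--000, 0-0101, 001011, 1-1010, 11-010, 11-111}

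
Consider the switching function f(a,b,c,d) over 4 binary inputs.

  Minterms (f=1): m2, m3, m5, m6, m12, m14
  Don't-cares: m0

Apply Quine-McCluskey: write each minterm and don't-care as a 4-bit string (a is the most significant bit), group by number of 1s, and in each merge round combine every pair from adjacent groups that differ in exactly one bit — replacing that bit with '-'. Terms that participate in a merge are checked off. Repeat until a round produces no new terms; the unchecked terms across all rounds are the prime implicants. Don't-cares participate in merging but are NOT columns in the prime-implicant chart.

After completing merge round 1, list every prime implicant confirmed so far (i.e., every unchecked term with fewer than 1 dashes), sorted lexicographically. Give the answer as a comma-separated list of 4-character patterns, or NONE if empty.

Round 0: 0000✓ 0010✓ 0011✓ 0101 0110✓ 1100✓ 1110✓
Round 1: -110 0-10 00-0 001- 11-0
PIs = {-110, 0-10, 00-0, 001-, 0101, 11-0}

0101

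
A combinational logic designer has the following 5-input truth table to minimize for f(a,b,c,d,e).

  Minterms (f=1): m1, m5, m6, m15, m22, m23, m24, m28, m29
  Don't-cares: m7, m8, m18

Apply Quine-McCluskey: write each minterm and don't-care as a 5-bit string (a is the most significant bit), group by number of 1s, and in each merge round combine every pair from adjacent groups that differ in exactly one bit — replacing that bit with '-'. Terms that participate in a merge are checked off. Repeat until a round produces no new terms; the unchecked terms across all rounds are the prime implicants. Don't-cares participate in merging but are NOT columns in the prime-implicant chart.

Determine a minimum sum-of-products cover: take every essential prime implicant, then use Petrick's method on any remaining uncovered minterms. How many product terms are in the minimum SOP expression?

5

size-2^0 implicants → 00001(✓)  00101(✓)  00110(✓)  00111(✓)  01000(✓)  01111(✓)  10010(✓)  10110(✓)  10111(✓)  11000(✓)  11100(✓)  11101(✓)
size-2^1 implicants → -0110(✓)  -0111(✓)  -1000  0-111  00-01  001-1  0011-(✓)  10-10  1011-(✓)  11-00  1110-
size-2^2 implicants → -011-
Unchecked terms (primes): -011-, -1000, 0-111, 00-01, 001-1, 10-10, 11-00, 1110-
Minterm coverage:
  m1 ⊆ 00-01 [E]
  m5 ⊆ 00-01,001-1
  m6 ⊆ -011- [E]
  m15 ⊆ 0-111 [E]
  m22 ⊆ -011-,10-10
  m23 ⊆ -011- [E]
  m24 ⊆ -1000,11-00
  m28 ⊆ 11-00,1110-
  m29 ⊆ 1110- [E]
E = {-011-, 0-111, 00-01, 1110-}
Petrick residual → -1000
Cover = b'cd + bc'd'e' + a'cde + a'b'd'e + abcd'  |cover|=5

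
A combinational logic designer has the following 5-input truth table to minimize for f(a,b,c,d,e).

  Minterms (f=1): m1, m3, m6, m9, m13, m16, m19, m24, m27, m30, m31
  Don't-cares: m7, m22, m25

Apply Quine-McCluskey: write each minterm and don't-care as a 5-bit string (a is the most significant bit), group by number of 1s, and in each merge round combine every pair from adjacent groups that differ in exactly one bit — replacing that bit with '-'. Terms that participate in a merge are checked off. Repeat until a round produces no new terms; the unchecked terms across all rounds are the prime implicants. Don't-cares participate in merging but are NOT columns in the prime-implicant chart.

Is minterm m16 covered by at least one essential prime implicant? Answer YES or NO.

size-2^0 implicants → 00001(✓)  00011(✓)  00110(✓)  00111(✓)  01001(✓)  01101(✓)  10000(✓)  10011(✓)  10110(✓)  11000(✓)  11001(✓)  11011(✓)  11110(✓)  11111(✓)
size-2^1 implicants → -0011  -0110  -1001  0-001  00-11  000-1  0011-  01-01  1-000  1-011  1-110  11-11  110-1  1100-  1111-
Unchecked terms (primes): -0011, -0110, -1001, 0-001, 00-11, 000-1, 0011-, 01-01, 1-000, 1-011, 1-110, 11-11, 110-1, 1100-, 1111-
Minterm coverage:
  m1 ⊆ 0-001,000-1
  m3 ⊆ -0011,00-11,000-1
  m6 ⊆ -0110,0011-
  m9 ⊆ -1001,0-001,01-01
  m13 ⊆ 01-01 [E]
  m16 ⊆ 1-000 [E]
  m19 ⊆ -0011,1-011
  m24 ⊆ 1-000,1100-
  m27 ⊆ 1-011,11-11,110-1
  m30 ⊆ 1-110,1111-
  m31 ⊆ 11-11,1111-
E = {01-01, 1-000}

YES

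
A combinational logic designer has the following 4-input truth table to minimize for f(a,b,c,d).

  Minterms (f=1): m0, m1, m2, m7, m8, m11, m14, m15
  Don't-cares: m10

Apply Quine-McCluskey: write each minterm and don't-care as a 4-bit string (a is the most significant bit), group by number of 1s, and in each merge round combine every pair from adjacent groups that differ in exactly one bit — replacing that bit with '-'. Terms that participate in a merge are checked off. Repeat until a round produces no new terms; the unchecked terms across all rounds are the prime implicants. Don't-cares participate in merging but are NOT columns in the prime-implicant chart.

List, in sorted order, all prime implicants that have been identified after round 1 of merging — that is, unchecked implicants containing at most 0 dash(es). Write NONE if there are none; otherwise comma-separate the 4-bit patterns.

NONE

size-2^0 implicants → 0000(✓)  0001(✓)  0010(✓)  0111(✓)  1000(✓)  1010(✓)  1011(✓)  1110(✓)  1111(✓)
size-2^1 implicants → -000(✓)  -010(✓)  -111  00-0(✓)  000-  1-10(✓)  1-11(✓)  10-0(✓)  101-(✓)  111-(✓)
size-2^2 implicants → -0-0  1-1-
Unchecked terms (primes): -0-0, -111, 000-, 1-1-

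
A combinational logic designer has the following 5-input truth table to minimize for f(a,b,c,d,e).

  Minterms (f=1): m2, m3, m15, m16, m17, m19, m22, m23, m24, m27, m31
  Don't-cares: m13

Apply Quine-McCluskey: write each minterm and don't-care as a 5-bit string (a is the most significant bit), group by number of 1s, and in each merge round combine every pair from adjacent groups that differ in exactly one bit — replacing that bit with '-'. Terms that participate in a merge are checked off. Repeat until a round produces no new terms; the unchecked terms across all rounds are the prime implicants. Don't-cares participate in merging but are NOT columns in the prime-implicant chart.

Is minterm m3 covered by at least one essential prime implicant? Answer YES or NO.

[col 0] 00010*, 00011*, 01101*, 01111*, 10000*, 10001*, 10011*, 10110*, 10111*, 11000*, 11011*, 11111*
[col 1] -0011, -1111, 0001-, 011-1, 1-000, 1-011*, 1-111*, 10-11*, 100-1, 1000-, 1011-, 11-11*
[col 2] 1--11
Prime implicants: -0011, -1111, 0001-, 011-1, 1--11, 1-000, 100-1, 1000-, 1011-
PI chart (minterm → PIs covering it):
  2 | 0001-  (sole → essential)
  3 | -0011,0001-
  15 | -1111,011-1
  16 | 1-000,1000-
  17 | 100-1,1000-
  19 | -0011,1--11,100-1
  22 | 1011-  (sole → essential)
  23 | 1--11,1011-
  24 | 1-000  (sole → essential)
  27 | 1--11  (sole → essential)
  31 | -1111,1--11
Essential prime implicants: 0001-, 1--11, 1-000, 1011-

YES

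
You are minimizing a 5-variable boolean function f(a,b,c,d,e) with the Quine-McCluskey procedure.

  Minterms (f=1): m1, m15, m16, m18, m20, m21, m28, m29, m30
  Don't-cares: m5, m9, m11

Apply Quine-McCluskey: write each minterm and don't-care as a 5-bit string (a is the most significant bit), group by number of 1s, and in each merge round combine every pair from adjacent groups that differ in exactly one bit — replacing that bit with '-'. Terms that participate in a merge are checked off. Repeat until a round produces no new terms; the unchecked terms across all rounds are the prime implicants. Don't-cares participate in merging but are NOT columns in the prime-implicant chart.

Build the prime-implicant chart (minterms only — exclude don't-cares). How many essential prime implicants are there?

4

[col 0] 00001*, 00101*, 01001*, 01011*, 01111*, 10000*, 10010*, 10100*, 10101*, 11100*, 11101*, 11110*
[col 1] -0101, 0-001, 00-01, 01-11, 010-1, 1-100*, 1-101*, 10-00, 100-0, 1010-*, 111-0, 1110-*
[col 2] 1-10-
Prime implicants: -0101, 0-001, 00-01, 01-11, 010-1, 1-10-, 10-00, 100-0, 111-0
PI chart (minterm → PIs covering it):
  1 | 0-001,00-01
  15 | 01-11  (sole → essential)
  16 | 10-00,100-0
  18 | 100-0  (sole → essential)
  20 | 1-10-,10-00
  21 | -0101,1-10-
  28 | 1-10-,111-0
  29 | 1-10-  (sole → essential)
  30 | 111-0  (sole → essential)
Essential prime implicants: 01-11, 1-10-, 100-0, 111-0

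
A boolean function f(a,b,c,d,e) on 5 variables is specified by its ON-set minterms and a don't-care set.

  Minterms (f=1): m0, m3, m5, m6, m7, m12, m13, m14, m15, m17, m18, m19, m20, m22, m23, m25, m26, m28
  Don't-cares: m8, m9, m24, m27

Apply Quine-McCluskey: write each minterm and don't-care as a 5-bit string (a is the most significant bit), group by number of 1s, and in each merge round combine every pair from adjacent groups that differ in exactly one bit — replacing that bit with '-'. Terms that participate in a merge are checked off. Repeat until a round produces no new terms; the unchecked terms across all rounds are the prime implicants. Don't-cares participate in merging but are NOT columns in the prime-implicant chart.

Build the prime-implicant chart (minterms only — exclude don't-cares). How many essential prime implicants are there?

4

size-2^0 implicants → 00000(✓)  00011(✓)  00101(✓)  00110(✓)  00111(✓)  01000(✓)  01001(✓)  01100(✓)  01101(✓)  01110(✓)  01111(✓)  10001(✓)  10010(✓)  10011(✓)  10100(✓)  10110(✓)  10111(✓)  11000(✓)  11001(✓)  11010(✓)  11011(✓)  11100(✓)
size-2^1 implicants → -0011(✓)  -0110(✓)  -0111(✓)  -1000(✓)  -1001(✓)  -1100(✓)  0-000  0-101(✓)  0-110(✓)  0-111(✓)  00-11(✓)  001-1(✓)  0011-(✓)  01-00(✓)  01-01(✓)  0100-(✓)  011-0(✓)  011-1(✓)  0110-(✓)  0111-(✓)  1-001(✓)  1-010(✓)  1-011(✓)  1-100  10-10(✓)  10-11(✓)  100-1(✓)  1001-(✓)  101-0  1011-(✓)  11-00(✓)  110-0(✓)  110-1(✓)  1100-(✓)  1101-(✓)
size-2^2 implicants → -0-11  -011-  -1-00  -100-  0-1-1  0-11-  01-0-  011--  1-0-1  1-01-  10-1-  110--
Unchecked terms (primes): -0-11, -011-, -1-00, -100-, 0-000, 0-1-1, 0-11-, 01-0-, 011--, 1-0-1, 1-01-, 1-100, 10-1-, 101-0, 110--
Minterm coverage:
  m0 ⊆ 0-000 [E]
  m3 ⊆ -0-11 [E]
  m5 ⊆ 0-1-1 [E]
  m6 ⊆ -011-,0-11-
  m7 ⊆ -0-11,-011-,0-1-1,0-11-
  m12 ⊆ -1-00,01-0-,011--
  m13 ⊆ 0-1-1,01-0-,011--
  m14 ⊆ 0-11-,011--
  m15 ⊆ 0-1-1,0-11-,011--
  m17 ⊆ 1-0-1 [E]
  m18 ⊆ 1-01-,10-1-
  m19 ⊆ -0-11,1-0-1,1-01-,10-1-
  m20 ⊆ 1-100,101-0
  m22 ⊆ -011-,10-1-,101-0
  m23 ⊆ -0-11,-011-,10-1-
  m25 ⊆ -100-,1-0-1,110--
  m26 ⊆ 1-01-,110--
  m28 ⊆ -1-00,1-100
E = {-0-11, 0-000, 0-1-1, 1-0-1}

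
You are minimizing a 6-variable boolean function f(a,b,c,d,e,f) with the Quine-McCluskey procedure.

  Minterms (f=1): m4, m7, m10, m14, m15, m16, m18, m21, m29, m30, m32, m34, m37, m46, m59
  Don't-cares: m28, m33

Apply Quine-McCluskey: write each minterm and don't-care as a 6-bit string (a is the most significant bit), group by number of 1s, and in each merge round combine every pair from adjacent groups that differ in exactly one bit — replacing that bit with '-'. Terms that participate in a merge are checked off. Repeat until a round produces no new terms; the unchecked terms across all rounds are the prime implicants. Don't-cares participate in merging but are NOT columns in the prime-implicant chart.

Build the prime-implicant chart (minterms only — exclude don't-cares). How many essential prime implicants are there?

9

[col 0] 000100, 000111*, 001010*, 001110*, 001111*, 010000*, 010010*, 010101*, 011100*, 011101*, 011110*, 100000*, 100001*, 100010*, 100101*, 101110*, 111011
[col 1] -01110, 0-1110, 00-111, 001-10, 00111-, 01-101, 0100-0, 0111-0, 01110-, 100-01, 1000-0, 10000-
Prime implicants: -01110, 0-1110, 00-111, 000100, 001-10, 00111-, 01-101, 0100-0, 0111-0, 01110-, 100-01, 1000-0, 10000-, 111011
PI chart (minterm → PIs covering it):
  4 | 000100  (sole → essential)
  7 | 00-111  (sole → essential)
  10 | 001-10  (sole → essential)
  14 | -01110,0-1110,001-10,00111-
  15 | 00-111,00111-
  16 | 0100-0  (sole → essential)
  18 | 0100-0  (sole → essential)
  21 | 01-101  (sole → essential)
  29 | 01-101,01110-
  30 | 0-1110,0111-0
  32 | 1000-0,10000-
  34 | 1000-0  (sole → essential)
  37 | 100-01  (sole → essential)
  46 | -01110  (sole → essential)
  59 | 111011  (sole → essential)
Essential prime implicants: -01110, 00-111, 000100, 001-10, 01-101, 0100-0, 100-01, 1000-0, 111011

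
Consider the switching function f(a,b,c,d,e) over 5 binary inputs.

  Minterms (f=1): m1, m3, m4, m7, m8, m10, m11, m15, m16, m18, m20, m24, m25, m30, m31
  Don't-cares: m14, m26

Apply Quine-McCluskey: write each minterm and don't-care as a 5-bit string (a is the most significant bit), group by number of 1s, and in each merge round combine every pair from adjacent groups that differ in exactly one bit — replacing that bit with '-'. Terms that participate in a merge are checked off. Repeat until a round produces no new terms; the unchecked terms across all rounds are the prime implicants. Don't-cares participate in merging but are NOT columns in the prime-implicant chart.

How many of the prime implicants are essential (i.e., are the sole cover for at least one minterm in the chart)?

[col 0] 00001*, 00011*, 00100*, 00111*, 01000*, 01010*, 01011*, 01110*, 01111*, 10000*, 10010*, 10100*, 11000*, 11001*, 11010*, 11110*, 11111*
[col 1] -0100, -1000*, -1010*, -1110*, -1111*, 0-011*, 0-111*, 00-11*, 000-1, 01-10*, 01-11*, 010-0*, 0101-*, 0111-*, 1-000*, 1-010*, 10-00, 100-0*, 11-10*, 110-0*, 1100-, 1111-*
[col 2] -1-10, -10-0, -111-, 0--11, 01-1-, 1-0-0
Prime implicants: -0100, -1-10, -10-0, -111-, 0--11, 000-1, 01-1-, 1-0-0, 10-00, 1100-
PI chart (minterm → PIs covering it):
  1 | 000-1  (sole → essential)
  3 | 0--11,000-1
  4 | -0100  (sole → essential)
  7 | 0--11  (sole → essential)
  8 | -10-0  (sole → essential)
  10 | -1-10,-10-0,01-1-
  11 | 0--11,01-1-
  15 | -111-,0--11,01-1-
  16 | 1-0-0,10-00
  18 | 1-0-0  (sole → essential)
  20 | -0100,10-00
  24 | -10-0,1-0-0,1100-
  25 | 1100-  (sole → essential)
  30 | -1-10,-111-
  31 | -111-  (sole → essential)
Essential prime implicants: -0100, -10-0, -111-, 0--11, 000-1, 1-0-0, 1100-

7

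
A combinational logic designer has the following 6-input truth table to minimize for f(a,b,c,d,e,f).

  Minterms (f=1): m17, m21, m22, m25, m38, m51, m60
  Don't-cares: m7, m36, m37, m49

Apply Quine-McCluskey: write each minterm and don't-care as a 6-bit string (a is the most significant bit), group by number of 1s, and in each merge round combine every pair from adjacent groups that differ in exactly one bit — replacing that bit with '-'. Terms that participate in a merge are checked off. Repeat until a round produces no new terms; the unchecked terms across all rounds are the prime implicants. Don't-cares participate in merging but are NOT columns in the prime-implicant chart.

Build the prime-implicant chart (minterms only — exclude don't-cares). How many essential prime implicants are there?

6

[col 0] 000111, 010001*, 010101*, 010110, 011001*, 100100*, 100101*, 100110*, 110001*, 110011*, 111100
[col 1] -10001, 01-001, 010-01, 1001-0, 10010-, 1100-1
Prime implicants: -10001, 000111, 01-001, 010-01, 010110, 1001-0, 10010-, 1100-1, 111100
PI chart (minterm → PIs covering it):
  17 | -10001,01-001,010-01
  21 | 010-01  (sole → essential)
  22 | 010110  (sole → essential)
  25 | 01-001  (sole → essential)
  38 | 1001-0  (sole → essential)
  51 | 1100-1  (sole → essential)
  60 | 111100  (sole → essential)
Essential prime implicants: 01-001, 010-01, 010110, 1001-0, 1100-1, 111100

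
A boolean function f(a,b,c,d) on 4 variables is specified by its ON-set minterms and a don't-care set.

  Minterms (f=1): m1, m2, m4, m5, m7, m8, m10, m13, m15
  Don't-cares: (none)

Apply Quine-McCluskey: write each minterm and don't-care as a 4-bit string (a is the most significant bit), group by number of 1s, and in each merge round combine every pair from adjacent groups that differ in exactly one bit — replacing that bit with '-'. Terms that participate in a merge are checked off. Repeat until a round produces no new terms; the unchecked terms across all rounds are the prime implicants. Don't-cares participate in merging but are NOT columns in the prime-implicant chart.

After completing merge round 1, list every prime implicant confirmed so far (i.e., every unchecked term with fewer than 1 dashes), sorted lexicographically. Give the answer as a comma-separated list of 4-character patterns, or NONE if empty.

[col 0] 0001*, 0010*, 0100*, 0101*, 0111*, 1000*, 1010*, 1101*, 1111*
[col 1] -010, -101*, -111*, 0-01, 01-1*, 010-, 10-0, 11-1*
[col 2] -1-1
Prime implicants: -010, -1-1, 0-01, 010-, 10-0

NONE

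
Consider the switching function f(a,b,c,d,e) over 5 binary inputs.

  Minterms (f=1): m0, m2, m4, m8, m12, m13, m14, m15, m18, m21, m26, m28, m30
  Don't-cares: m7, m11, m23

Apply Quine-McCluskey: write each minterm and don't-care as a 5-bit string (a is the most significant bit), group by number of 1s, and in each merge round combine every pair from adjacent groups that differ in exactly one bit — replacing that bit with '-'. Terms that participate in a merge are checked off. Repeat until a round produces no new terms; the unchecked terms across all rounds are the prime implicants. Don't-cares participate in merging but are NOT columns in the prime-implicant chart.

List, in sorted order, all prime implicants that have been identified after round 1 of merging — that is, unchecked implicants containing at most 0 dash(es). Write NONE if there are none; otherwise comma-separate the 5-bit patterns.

NONE

size-2^0 implicants → 00000(✓)  00010(✓)  00100(✓)  00111(✓)  01000(✓)  01011(✓)  01100(✓)  01101(✓)  01110(✓)  01111(✓)  10010(✓)  10101(✓)  10111(✓)  11010(✓)  11100(✓)  11110(✓)
size-2^1 implicants → -0010  -0111  -1100(✓)  -1110(✓)  0-000(✓)  0-100(✓)  0-111  00-00(✓)  000-0  01-00(✓)  01-11  011-0(✓)  011-1(✓)  0110-(✓)  0111-(✓)  1-010  101-1  11-10  111-0(✓)
size-2^2 implicants → -11-0  0--00  011--
Unchecked terms (primes): -0010, -0111, -11-0, 0--00, 0-111, 000-0, 01-11, 011--, 1-010, 101-1, 11-10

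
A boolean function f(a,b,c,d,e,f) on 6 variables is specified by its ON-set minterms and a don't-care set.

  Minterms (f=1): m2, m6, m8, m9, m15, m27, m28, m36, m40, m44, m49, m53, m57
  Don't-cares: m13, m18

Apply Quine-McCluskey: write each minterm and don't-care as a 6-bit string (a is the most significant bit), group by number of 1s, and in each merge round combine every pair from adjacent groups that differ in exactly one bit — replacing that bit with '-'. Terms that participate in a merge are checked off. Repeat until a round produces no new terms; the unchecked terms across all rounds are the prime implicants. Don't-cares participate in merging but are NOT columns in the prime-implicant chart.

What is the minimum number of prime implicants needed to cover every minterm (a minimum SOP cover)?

Round 0: 000010✓ 000110✓ 001000✓ 001001✓ 001101✓ 001111✓ 010010✓ 011011 011100 100100✓ 101000✓ 101100✓ 110001✓ 110101✓ 111001✓
Round 1: -01000 0-0010 000-10 001-01 00100- 0011-1 10-100 101-00 11-001 110-01
PIs = {-01000, 0-0010, 000-10, 001-01, 00100-, 0011-1, 011011, 011100, 10-100, 101-00, 11-001, 110-01}
Coverage chart:
  m2: 0-0010,000-10
  m6: 000-10 ←essential
  m8: -01000,00100-
  m9: 001-01,00100-
  m15: 0011-1 ←essential
  m27: 011011 ←essential
  m28: 011100 ←essential
  m36: 10-100 ←essential
  m40: -01000,101-00
  m44: 10-100,101-00
  m49: 11-001,110-01
  m53: 110-01 ←essential
  m57: 11-001 ←essential
Essential: 000-10, 0011-1, 011011, 011100, 10-100, 11-001, 110-01
Petrick residual → -01000, 001-01
Min cover (9 terms): b'cd'e'f' + a'b'c'ef' + a'b'ce'f + a'b'cdf + a'bcd'ef + a'bcde'f' + ab'de'f' + abd'e'f + abc'e'f

9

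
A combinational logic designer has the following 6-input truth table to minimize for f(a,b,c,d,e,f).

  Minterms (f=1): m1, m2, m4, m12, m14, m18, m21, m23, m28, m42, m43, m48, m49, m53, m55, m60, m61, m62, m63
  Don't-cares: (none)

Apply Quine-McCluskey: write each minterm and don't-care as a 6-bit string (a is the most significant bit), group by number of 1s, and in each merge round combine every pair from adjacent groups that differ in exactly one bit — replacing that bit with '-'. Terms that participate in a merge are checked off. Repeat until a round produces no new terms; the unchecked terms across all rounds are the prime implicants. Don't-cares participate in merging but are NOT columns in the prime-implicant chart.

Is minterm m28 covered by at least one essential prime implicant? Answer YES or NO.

NO

Round 0: 000001 000010✓ 000100✓ 001100✓ 001110✓ 010010✓ 010101✓ 010111✓ 011100✓ 101010✓ 101011✓ 110000✓ 110001✓ 110101✓ 110111✓ 111100✓ 111101✓ 111110✓ 111111✓
Round 1: -10101✓ -10111✓ -11100 0-0010 0-1100 00-100 0011-0 0101-1✓ 10101- 11-101✓ 11-111✓ 110-01 11000- 1101-1✓ 1111-0✓ 1111-1✓ 11110-✓ 11111-✓
Round 2: -101-1 11-1-1 1111--
PIs = {-101-1, -11100, 0-0010, 0-1100, 00-100, 000001, 0011-0, 10101-, 11-1-1, 110-01, 11000-, 1111--}
Coverage chart:
  m1: 000001 ←essential
  m2: 0-0010 ←essential
  m4: 00-100 ←essential
  m12: 0-1100,00-100,0011-0
  m14: 0011-0 ←essential
  m18: 0-0010 ←essential
  m21: -101-1 ←essential
  m23: -101-1 ←essential
  m28: -11100,0-1100
  m42: 10101- ←essential
  m43: 10101- ←essential
  m48: 11000- ←essential
  m49: 110-01,11000-
  m53: -101-1,11-1-1,110-01
  m55: -101-1,11-1-1
  m60: -11100,1111--
  m61: 11-1-1,1111--
  m62: 1111-- ←essential
  m63: 11-1-1,1111--
Essential: -101-1, 0-0010, 00-100, 000001, 0011-0, 10101-, 11000-, 1111--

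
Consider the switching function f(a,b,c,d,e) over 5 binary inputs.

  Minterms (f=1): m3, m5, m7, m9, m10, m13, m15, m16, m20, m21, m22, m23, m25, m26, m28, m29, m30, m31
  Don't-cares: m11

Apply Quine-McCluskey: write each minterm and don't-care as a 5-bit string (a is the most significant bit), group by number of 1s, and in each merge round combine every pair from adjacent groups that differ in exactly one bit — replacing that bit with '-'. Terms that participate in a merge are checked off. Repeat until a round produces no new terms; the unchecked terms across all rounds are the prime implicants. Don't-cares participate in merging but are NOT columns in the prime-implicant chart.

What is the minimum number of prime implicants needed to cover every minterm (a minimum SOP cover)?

Round 0: 00011✓ 00101✓ 00111✓ 01001✓ 01010✓ 01011✓ 01101✓ 01111✓ 10000✓ 10100✓ 10101✓ 10110✓ 10111✓ 11001✓ 11010✓ 11100✓ 11101✓ 11110✓ 11111✓
Round 1: -0101✓ -0111✓ -1001✓ -1010 -1101✓ -1111✓ 0-011✓ 0-101✓ 0-111✓ 00-11✓ 001-1✓ 01-01✓ 01-11✓ 010-1✓ 0101- 011-1✓ 1-100✓ 1-101✓ 1-110✓ 1-111✓ 10-00 101-0✓ 101-1✓ 1010-✓ 1011-✓ 11-01✓ 11-10 111-0✓ 111-1✓ 1110-✓ 1111-✓
Round 2: --101✓ --111✓ -01-1✓ -1-01 -11-1✓ 0--11 0-1-1✓ 01--1 1-1-0✓ 1-1-1✓ 1-10-✓ 1-11-✓ 101--✓ 111--✓
Round 3: --1-1 1-1--
PIs = {--1-1, -1-01, -1010, 0--11, 01--1, 0101-, 1-1--, 10-00, 11-10}
Coverage chart:
  m3: 0--11 ←essential
  m5: --1-1 ←essential
  m7: --1-1,0--11
  m9: -1-01,01--1
  m10: -1010,0101-
  m13: --1-1,-1-01,01--1
  m15: --1-1,0--11,01--1
  m16: 10-00 ←essential
  m20: 1-1--,10-00
  m21: --1-1,1-1--
  m22: 1-1-- ←essential
  m23: --1-1,1-1--
  m25: -1-01 ←essential
  m26: -1010,11-10
  m28: 1-1-- ←essential
  m29: --1-1,-1-01,1-1--
  m30: 1-1--,11-10
  m31: --1-1,1-1--
Essential: --1-1, -1-01, 0--11, 1-1--, 10-00
Petrick residual → -1010
Min cover (6 terms): ce + bd'e + bc'de' + a'de + ac + ab'd'e'

6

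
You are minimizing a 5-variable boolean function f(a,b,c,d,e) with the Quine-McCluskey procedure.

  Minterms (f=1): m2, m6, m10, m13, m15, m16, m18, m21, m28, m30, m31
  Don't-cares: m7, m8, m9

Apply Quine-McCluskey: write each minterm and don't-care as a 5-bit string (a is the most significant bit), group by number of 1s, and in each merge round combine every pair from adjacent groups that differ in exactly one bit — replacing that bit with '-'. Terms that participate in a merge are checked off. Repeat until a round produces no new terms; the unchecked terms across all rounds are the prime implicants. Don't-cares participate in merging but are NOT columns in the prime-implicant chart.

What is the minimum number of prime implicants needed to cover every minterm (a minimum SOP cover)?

7

size-2^0 implicants → 00010(✓)  00110(✓)  00111(✓)  01000(✓)  01001(✓)  01010(✓)  01101(✓)  01111(✓)  10000(✓)  10010(✓)  10101  11100(✓)  11110(✓)  11111(✓)
size-2^1 implicants → -0010  -1111  0-010  0-111  00-10  0011-  01-01  010-0  0100-  011-1  100-0  111-0  1111-
Unchecked terms (primes): -0010, -1111, 0-010, 0-111, 00-10, 0011-, 01-01, 010-0, 0100-, 011-1, 100-0, 10101, 111-0, 1111-
Minterm coverage:
  m2 ⊆ -0010,0-010,00-10
  m6 ⊆ 00-10,0011-
  m10 ⊆ 0-010,010-0
  m13 ⊆ 01-01,011-1
  m15 ⊆ -1111,0-111,011-1
  m16 ⊆ 100-0 [E]
  m18 ⊆ -0010,100-0
  m21 ⊆ 10101 [E]
  m28 ⊆ 111-0 [E]
  m30 ⊆ 111-0,1111-
  m31 ⊆ -1111,1111-
E = {100-0, 10101, 111-0}
Petrick residual → -1111, 0-010, 00-10, 01-01
Cover = bcde + a'c'de' + a'b'de' + a'bd'e + ab'c'e' + ab'cd'e + abce'  |cover|=7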